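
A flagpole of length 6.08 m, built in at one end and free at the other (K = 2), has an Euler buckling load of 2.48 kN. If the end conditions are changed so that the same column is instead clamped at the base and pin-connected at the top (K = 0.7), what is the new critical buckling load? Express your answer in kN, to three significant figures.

P_cr ∝ 1/K², so P_cr,new = P_cr,old × (K_old/K_new)² = 2.48 × (2/0.7)²
= 2.48 × 8.163 = 20.2 kN

P_cr ≈ 20.2 kN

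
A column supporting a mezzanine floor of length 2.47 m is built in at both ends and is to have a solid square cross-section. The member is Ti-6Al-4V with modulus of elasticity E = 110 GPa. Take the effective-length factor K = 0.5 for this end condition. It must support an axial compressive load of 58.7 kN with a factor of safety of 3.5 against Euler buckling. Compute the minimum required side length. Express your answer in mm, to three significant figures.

a ≈ 43.1 mm

Required P_cr = n·P = 3.5 × 58.7 = 205.4 kN
L_e = K·L = 0.5 × 2.47 = 1.235 m
Required I = P_cr·L_e²/(π²E) = 2.054×10^5 × 1.235² / (π² × 1.10×10^11) = 2.886×10^-7 m⁴
I_req = 2.886×10^5 mm⁴
Solid square: I = a⁴/12  ⇒  a = (12I)^(1/4) = (12×2.886×10^5)^(1/4) = 43.1 mm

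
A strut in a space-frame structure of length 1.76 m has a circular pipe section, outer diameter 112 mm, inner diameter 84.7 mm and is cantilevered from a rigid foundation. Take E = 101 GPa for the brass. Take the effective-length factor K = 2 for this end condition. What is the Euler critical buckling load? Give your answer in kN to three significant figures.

d_o = 112 mm, d_i = 84.7 mm
I = π(d_o⁴ − d_i⁴)/64 = π(112⁴ − 84.70⁴)/64 = 5.198×10^6 mm⁴
I = 5.198×10^6 mm⁴ = 5.198×10^-6 m⁴
Effective length L_e = K·L = 2 × 1.76 = 3.520 m
P_cr = π²EI / L_e² = π² × 101×10⁹ × 5.198×10^-6 / 3.520² = 4.182×10^5 N

P_cr ≈ 418 kN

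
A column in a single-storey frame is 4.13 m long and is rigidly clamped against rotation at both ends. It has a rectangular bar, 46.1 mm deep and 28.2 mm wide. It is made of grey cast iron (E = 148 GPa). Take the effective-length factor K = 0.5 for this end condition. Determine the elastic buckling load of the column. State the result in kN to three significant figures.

P_cr ≈ 29.5 kN

Buckling occurs about the weak axis: I_min = h·b³/12 with b = 28.2 mm (the shorter side).
I_min = 46.1×28.2³/12 = 8.615×10^4 mm⁴
I = 8.615×10^4 mm⁴ = 8.615×10^-8 m⁴
Effective length L_e = K·L = 0.5 × 4.13 = 2.065 m
P_cr = π²EI / L_e² = π² × 148×10⁹ × 8.615×10^-8 / 2.065² = 2.951×10^4 N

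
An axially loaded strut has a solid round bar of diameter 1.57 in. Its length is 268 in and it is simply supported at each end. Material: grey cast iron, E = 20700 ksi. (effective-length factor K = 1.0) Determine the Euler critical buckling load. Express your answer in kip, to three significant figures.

I = πd⁴/64 = π×1.57⁴/64 = 0.2982 in⁴
Effective length L_e = K·L = 1 × 268 = 268.0 in
P_cr = π²EI / L_e² = π² × 20700×10³ × 0.2982 / 268.0² = 848.3 lb

P_cr ≈ 0.848 kip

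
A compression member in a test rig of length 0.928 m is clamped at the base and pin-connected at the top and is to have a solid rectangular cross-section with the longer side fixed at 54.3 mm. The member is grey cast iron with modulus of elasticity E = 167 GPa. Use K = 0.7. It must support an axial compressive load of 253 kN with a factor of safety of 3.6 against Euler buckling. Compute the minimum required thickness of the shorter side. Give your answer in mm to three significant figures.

Required P_cr = n·P = 3.6 × 253 = 910.8 kN
L_e = K·L = 0.7 × 0.928 = 0.6496 m
Required I = P_cr·L_e²/(π²E) = 9.108×10^5 × 0.6496² / (π² × 1.67×10^11) = 2.332×10^-7 m⁴
I_req = 2.332×10^5 mm⁴
Rectangle, weak axis: I_min = h·b³/12 with h = 54.3 mm fixed  ⇒  b = (12I/h)^(1/3) = 37.2 mm

b ≈ 37.2 mm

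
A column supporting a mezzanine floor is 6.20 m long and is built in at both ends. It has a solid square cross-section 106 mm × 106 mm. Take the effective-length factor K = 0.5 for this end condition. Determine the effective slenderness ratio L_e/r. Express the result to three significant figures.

For a square r = a/√12 = 106/√12 = 30.60 mm
L_e = K·L = 0.5 × 6.20 m = 3.100 m = 3100.0 mm
λ = L_e / r_min = 3100.0 / 30.60 = 101

λ ≈ 101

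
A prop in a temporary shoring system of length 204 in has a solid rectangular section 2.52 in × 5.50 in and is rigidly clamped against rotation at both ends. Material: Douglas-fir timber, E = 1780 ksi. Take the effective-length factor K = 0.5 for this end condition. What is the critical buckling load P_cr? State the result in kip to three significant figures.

P_cr ≈ 12.4 kip

Buckling occurs about the weak axis: I_min = h·b³/12 with b = 2.52 in (the shorter side).
I_min = 5.50×2.52³/12 = 7.335 in⁴
Effective length L_e = K·L = 0.5 × 204 = 102.0 in
P_cr = π²EI / L_e² = π² × 1780×10³ × 7.335 / 102.0² = 1.239×10^4 lb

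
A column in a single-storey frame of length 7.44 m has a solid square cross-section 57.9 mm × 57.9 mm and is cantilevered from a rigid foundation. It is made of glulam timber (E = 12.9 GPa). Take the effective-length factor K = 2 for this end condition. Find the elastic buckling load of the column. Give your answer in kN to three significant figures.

I = a⁴/12 = 57.9⁴/12 = 9.366×10^5 mm⁴
I = 9.366×10^5 mm⁴ = 9.366×10^-7 m⁴
Effective length L_e = K·L = 2 × 7.44 = 14.88 m
P_cr = π²EI / L_e² = π² × 12.9×10⁹ × 9.366×10^-7 / 14.88² = 538.5 N

P_cr ≈ 0.539 kN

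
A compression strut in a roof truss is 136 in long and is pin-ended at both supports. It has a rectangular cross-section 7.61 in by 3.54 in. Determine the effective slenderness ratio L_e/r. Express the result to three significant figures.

For a rectangle r_min = b/√12 = 3.54/√12 = 1.022 in
L_e = K·L = 1 × 136 = 136.0 in
λ = L_e / r_min = 136.00 / 1.022 = 133

λ ≈ 133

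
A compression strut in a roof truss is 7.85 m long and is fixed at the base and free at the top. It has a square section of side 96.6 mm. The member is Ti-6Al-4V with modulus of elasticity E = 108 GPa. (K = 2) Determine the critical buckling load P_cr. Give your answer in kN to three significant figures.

P_cr ≈ 31.4 kN

I = a⁴/12 = 96.6⁴/12 = 7.257×10^6 mm⁴
I = 7.257×10^6 mm⁴ = 7.257×10^-6 m⁴
Effective length L_e = K·L = 2 × 7.85 = 15.70 m
P_cr = π²EI / L_e² = π² × 108×10⁹ × 7.257×10^-6 / 15.70² = 3.138×10^4 N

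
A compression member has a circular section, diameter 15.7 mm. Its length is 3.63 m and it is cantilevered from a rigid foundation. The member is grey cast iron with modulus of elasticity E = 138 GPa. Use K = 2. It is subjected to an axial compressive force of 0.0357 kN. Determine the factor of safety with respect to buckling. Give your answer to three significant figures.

n ≈ 2.16

I = πd⁴/64 = π×15.7⁴/64 = 2.982×10^3 mm⁴
I = 2.982×10^3 mm⁴ = 2.982×10^-9 m⁴
Effective length L_e = K·L = 2 × 3.63 = 7.260 m
P_cr = π²EI / L_e² = π² × 138×10⁹ × 2.982×10^-9 / 7.260² = 77.07 N
Factor of safety n = P_cr / P = 0.077068 / 0.0357 = 2.16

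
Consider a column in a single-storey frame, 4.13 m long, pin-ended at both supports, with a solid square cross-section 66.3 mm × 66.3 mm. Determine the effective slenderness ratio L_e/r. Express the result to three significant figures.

For a square r = a/√12 = 66.3/√12 = 19.14 mm
L_e = K·L = 1 × 4.13 m = 4.130 m = 4130.0 mm
λ = L_e / r_min = 4130.0 / 19.14 = 216

λ ≈ 216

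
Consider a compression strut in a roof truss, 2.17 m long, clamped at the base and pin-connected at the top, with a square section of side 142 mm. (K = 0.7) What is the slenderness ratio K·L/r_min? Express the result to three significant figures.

I = a⁴/12 = 142⁴/12 = 3.388×10^7 mm⁴
A = 2.016×10^4 mm²;  r_min = √(I/A) = √(3.388×10^7/2.016×10^4) = 40.99 mm
L_e = K·L = 0.7 × 2.17 m = 1.519 m = 1519.0 mm
λ = L_e / r_min = 1519.0 / 40.99 = 37.1

λ ≈ 37.1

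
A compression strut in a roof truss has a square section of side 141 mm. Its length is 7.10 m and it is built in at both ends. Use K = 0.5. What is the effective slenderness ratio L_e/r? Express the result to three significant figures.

I = a⁴/12 = 141⁴/12 = 3.294×10^7 mm⁴
A = 1.988×10^4 mm²;  r_min = √(I/A) = √(3.294×10^7/1.988×10^4) = 40.70 mm
L_e = K·L = 0.5 × 7.10 m = 3.550 m = 3550.0 mm
λ = L_e / r_min = 3550.0 / 40.70 = 87.2

λ ≈ 87.2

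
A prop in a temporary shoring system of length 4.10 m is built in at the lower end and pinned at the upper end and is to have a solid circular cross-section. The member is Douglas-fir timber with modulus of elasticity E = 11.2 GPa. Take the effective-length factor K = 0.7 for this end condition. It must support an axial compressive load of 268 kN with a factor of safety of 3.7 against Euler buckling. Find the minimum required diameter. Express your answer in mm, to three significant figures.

Required P_cr = n·P = 3.7 × 268 = 991.6 kN
L_e = K·L = 0.7 × 4.10 = 2.870 m
Required I = P_cr·L_e²/(π²E) = 9.916×10^5 × 2.870² / (π² × 1.12×10^10) = 7.389×10^-5 m⁴
I_req = 7.389×10^7 mm⁴
Solid circle: I = πd⁴/64  ⇒  d = (64I/π)^(1/4) = (64×7.389×10^7/π)^(1/4) = 197 mm

d ≈ 197 mm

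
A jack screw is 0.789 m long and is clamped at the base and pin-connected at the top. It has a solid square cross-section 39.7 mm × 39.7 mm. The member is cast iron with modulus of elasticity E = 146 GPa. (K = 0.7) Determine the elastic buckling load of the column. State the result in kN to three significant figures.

I = a⁴/12 = 39.7⁴/12 = 2.070×10^5 mm⁴
I = 2.070×10^5 mm⁴ = 2.070×10^-7 m⁴
Effective length L_e = K·L = 0.7 × 0.789 = 0.5523 m
P_cr = π²EI / L_e² = π² × 146×10⁹ × 2.070×10^-7 / 0.5523² = 9.779×10^5 N

P_cr ≈ 978 kN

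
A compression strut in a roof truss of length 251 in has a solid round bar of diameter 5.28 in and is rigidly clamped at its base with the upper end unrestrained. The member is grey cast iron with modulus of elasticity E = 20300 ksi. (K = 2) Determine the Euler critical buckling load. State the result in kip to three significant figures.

P_cr ≈ 30.3 kip

I = πd⁴/64 = π×5.28⁴/64 = 38.15 in⁴
Effective length L_e = K·L = 2 × 251 = 502.0 in
P_cr = π²EI / L_e² = π² × 20300×10³ × 38.15 / 502.0² = 3.033×10^4 lb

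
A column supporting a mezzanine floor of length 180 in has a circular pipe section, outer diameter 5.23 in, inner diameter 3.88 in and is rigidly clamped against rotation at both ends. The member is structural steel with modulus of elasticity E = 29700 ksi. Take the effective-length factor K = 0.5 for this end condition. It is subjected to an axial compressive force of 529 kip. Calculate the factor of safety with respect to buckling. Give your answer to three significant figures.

n ≈ 1.75

d_o = 5.23 in, d_i = 3.88 in
I = π(d_o⁴ − d_i⁴)/64 = π(5.23⁴ − 3.880⁴)/64 = 25.60 in⁴
Effective length L_e = K·L = 0.5 × 180 = 90.00 in
P_cr = π²EI / L_e² = π² × 29700×10³ × 25.60 / 90.00² = 9.265×10^5 lb
Factor of safety n = P_cr / P = 926.48 / 529 = 1.75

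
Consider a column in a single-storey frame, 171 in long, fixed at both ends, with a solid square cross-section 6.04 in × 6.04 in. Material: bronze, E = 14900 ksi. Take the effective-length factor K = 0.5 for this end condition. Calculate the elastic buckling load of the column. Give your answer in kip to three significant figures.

I = a⁴/12 = 6.04⁴/12 = 110.9 in⁴
Effective length L_e = K·L = 0.5 × 171 = 85.50 in
P_cr = π²EI / L_e² = π² × 14900×10³ × 110.9 / 85.50² = 2.231×10^6 lb

P_cr ≈ 2230 kip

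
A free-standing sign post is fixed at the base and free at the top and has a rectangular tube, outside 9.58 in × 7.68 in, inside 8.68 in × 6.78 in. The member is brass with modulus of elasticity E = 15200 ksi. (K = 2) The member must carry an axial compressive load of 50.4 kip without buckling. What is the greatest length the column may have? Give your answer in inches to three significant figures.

L_max ≈ 318 in

Weak-axis I_min = (h_o·b_o³ − h_i·b_i³)/12 with b_o = 7.68, b_i = 6.780 in (shorter outer/inner sides).
I_min = (9.58×7.68³ − 8.680×6.780³)/12 = 136.2 in⁴
At the buckling limit P_cr = P = 5.040×10^4 lb
From P_cr = π²EI/(K·L)²:  L = (1/K)·√(π²EI/P_cr) = (1/2)·√(π²×1.52×10^7×136.2/5.040×10^4)
L = 318 in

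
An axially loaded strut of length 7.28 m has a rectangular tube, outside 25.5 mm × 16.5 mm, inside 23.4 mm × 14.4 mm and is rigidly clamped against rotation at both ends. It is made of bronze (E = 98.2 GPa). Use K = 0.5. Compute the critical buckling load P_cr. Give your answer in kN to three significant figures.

Weak-axis I_min = (h_o·b_o³ − h_i·b_i³)/12 with b_o = 16.5, b_i = 14.40 mm (shorter outer/inner sides).
I_min = (25.5×16.5³ − 23.40×14.40³)/12 = 3.723×10^3 mm⁴
I = 3.723×10^3 mm⁴ = 3.723×10^-9 m⁴
Effective length L_e = K·L = 0.5 × 7.28 = 3.640 m
P_cr = π²EI / L_e² = π² × 98.2×10⁹ × 3.723×10^-9 / 3.640² = 272.3 N

P_cr ≈ 0.272 kN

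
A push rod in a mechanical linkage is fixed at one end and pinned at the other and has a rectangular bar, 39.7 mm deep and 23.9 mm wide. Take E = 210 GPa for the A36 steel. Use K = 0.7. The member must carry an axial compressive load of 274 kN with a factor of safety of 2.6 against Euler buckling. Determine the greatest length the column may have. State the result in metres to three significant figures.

Buckling occurs about the weak axis: I_min = h·b³/12 with b = 23.9 mm (the shorter side).
I_min = 39.7×23.9³/12 = 4.517×10^4 mm⁴
I = 4.517×10^-8 m⁴
Required critical load P_cr = n·P = 2.6 × 274 = 712.4 kN = 7.124×10^5 N
From P_cr = π²EI/(K·L)²:  L = (1/K)·√(π²EI/P_cr) = (1/0.7)·√(π²×2.10×10^11×4.517×10^-8/7.124×10^5)
L = 0.518 m

L_max ≈ 0.518 m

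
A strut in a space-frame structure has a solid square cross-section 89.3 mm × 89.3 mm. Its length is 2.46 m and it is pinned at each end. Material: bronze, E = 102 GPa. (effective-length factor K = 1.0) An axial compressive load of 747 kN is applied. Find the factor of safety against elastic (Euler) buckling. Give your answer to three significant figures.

n ≈ 1.18

I = a⁴/12 = 89.3⁴/12 = 5.299×10^6 mm⁴
I = 5.299×10^6 mm⁴ = 5.299×10^-6 m⁴
Effective length L_e = K·L = 1 × 2.46 = 2.460 m
P_cr = π²EI / L_e² = π² × 102×10⁹ × 5.299×10^-6 / 2.460² = 8.816×10^5 N
Factor of safety n = P_cr / P = 881.56 / 747 = 1.18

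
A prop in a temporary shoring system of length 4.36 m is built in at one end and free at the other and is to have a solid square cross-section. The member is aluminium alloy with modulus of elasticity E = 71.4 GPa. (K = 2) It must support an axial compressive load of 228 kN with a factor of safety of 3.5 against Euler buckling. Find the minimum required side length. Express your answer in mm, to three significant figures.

a ≈ 179 mm

Required P_cr = n·P = 3.5 × 228 = 798.0 kN
L_e = K·L = 2 × 4.36 = 8.720 m
Required I = P_cr·L_e²/(π²E) = 7.980×10^5 × 8.720² / (π² × 7.14×10^10) = 8.611×10^-5 m⁴
I_req = 8.611×10^7 mm⁴
Solid square: I = a⁴/12  ⇒  a = (12I)^(1/4) = (12×8.611×10^7)^(1/4) = 179 mm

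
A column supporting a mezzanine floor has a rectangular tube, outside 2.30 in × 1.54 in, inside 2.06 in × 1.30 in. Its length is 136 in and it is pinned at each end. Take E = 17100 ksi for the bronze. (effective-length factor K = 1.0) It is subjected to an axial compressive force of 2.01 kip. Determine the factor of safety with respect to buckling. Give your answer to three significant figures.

Weak-axis I_min = (h_o·b_o³ − h_i·b_i³)/12 with b_o = 1.54, b_i = 1.300 in (shorter outer/inner sides).
I_min = (2.30×1.54³ − 2.060×1.300³)/12 = 0.3229 in⁴
Effective length L_e = K·L = 1 × 136 = 136.0 in
P_cr = π²EI / L_e² = π² × 17100×10³ × 0.3229 / 136.0² = 2.946×10^3 lb
Factor of safety n = P_cr / P = 2.9460 / 2.01 = 1.47

n ≈ 1.47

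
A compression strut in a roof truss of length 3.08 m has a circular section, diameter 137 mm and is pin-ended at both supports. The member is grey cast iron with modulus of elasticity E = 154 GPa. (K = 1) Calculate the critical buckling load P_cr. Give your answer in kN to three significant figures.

P_cr ≈ 2770 kN

I = πd⁴/64 = π×137⁴/64 = 1.729×10^7 mm⁴
I = 1.729×10^7 mm⁴ = 1.729×10^-5 m⁴
Effective length L_e = K·L = 1 × 3.08 = 3.080 m
P_cr = π²EI / L_e² = π² × 154×10⁹ × 1.729×10^-5 / 3.080² = 2.771×10^6 N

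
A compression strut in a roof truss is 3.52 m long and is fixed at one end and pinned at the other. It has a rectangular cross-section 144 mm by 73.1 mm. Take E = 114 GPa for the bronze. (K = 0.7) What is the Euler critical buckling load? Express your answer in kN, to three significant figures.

Buckling occurs about the weak axis: I_min = h·b³/12 with b = 73.1 mm (the shorter side).
I_min = 144×73.1³/12 = 4.687×10^6 mm⁴
I = 4.687×10^6 mm⁴ = 4.687×10^-6 m⁴
Effective length L_e = K·L = 0.7 × 3.52 = 2.464 m
P_cr = π²EI / L_e² = π² × 114×10⁹ × 4.687×10^-6 / 2.464² = 8.687×10^5 N

P_cr ≈ 869 kN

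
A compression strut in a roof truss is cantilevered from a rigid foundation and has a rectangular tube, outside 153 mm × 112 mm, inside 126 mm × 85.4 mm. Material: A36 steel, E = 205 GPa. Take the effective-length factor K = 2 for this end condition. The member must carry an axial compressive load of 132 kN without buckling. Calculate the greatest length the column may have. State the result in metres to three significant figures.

Weak-axis I_min = (h_o·b_o³ − h_i·b_i³)/12 with b_o = 112, b_i = 85.40 mm (shorter outer/inner sides).
I_min = (153×112³ − 126.0×85.40³)/12 = 1.137×10^7 mm⁴
I = 1.137×10^-5 m⁴
At the buckling limit P_cr = P = 1.320×10^5 N
From P_cr = π²EI/(K·L)²:  L = (1/K)·√(π²EI/P_cr) = (1/2)·√(π²×2.05×10^11×1.137×10^-5/1.320×10^5)
L = 6.60 m

L_max ≈ 6.60 m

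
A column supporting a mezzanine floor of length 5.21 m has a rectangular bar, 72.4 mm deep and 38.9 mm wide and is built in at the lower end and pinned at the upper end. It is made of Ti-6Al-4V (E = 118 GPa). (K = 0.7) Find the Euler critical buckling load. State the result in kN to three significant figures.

P_cr ≈ 31.1 kN

Buckling occurs about the weak axis: I_min = h·b³/12 with b = 38.9 mm (the shorter side).
I_min = 72.4×38.9³/12 = 3.551×10^5 mm⁴
I = 3.551×10^5 mm⁴ = 3.551×10^-7 m⁴
Effective length L_e = K·L = 0.7 × 5.21 = 3.647 m
P_cr = π²EI / L_e² = π² × 118×10⁹ × 3.551×10^-7 / 3.647² = 3.110×10^4 N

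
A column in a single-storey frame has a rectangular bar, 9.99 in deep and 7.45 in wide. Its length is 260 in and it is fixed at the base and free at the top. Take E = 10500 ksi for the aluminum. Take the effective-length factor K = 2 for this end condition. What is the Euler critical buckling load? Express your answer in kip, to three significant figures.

P_cr ≈ 132 kip

Buckling occurs about the weak axis: I_min = h·b³/12 with b = 7.45 in (the shorter side).
I_min = 9.99×7.45³/12 = 344.2 in⁴
Effective length L_e = K·L = 2 × 260 = 520.0 in
P_cr = π²EI / L_e² = π² × 10500×10³ × 344.2 / 520.0² = 1.319×10^5 lb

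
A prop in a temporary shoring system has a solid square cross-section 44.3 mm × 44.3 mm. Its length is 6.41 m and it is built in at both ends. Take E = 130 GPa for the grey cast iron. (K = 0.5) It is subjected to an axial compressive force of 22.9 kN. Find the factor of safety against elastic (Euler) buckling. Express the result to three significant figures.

I = a⁴/12 = 44.3⁴/12 = 3.209×10^5 mm⁴
I = 3.209×10^5 mm⁴ = 3.209×10^-7 m⁴
Effective length L_e = K·L = 0.5 × 6.41 = 3.205 m
P_cr = π²EI / L_e² = π² × 130×10⁹ × 3.209×10^-7 / 3.205² = 4.009×10^4 N
Factor of safety n = P_cr / P = 40.089 / 22.9 = 1.75

n ≈ 1.75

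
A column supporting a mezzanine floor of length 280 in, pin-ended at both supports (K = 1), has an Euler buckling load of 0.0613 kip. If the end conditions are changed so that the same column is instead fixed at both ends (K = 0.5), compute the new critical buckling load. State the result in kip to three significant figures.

P_cr ∝ 1/K², so P_cr,new = P_cr,old × (K_old/K_new)² = 0.0613 × (1/0.5)²
= 0.0613 × 4.000 = 0.245 kip

P_cr ≈ 0.245 kip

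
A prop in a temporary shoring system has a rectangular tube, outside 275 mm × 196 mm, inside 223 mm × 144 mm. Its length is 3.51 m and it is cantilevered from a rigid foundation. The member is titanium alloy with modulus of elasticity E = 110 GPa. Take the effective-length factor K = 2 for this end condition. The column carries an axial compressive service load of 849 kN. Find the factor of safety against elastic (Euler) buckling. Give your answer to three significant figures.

n ≈ 3.04

Weak-axis I_min = (h_o·b_o³ − h_i·b_i³)/12 with b_o = 196, b_i = 144.0 mm (shorter outer/inner sides).
I_min = (275×196³ − 223.0×144.0³)/12 = 1.171×10^8 mm⁴
I = 1.171×10^8 mm⁴ = 1.171×10^-4 m⁴
Effective length L_e = K·L = 2 × 3.51 = 7.020 m
P_cr = π²EI / L_e² = π² × 110×10⁹ × 1.171×10^-4 / 7.020² = 2.579×10^6 N
Factor of safety n = P_cr / P = 2578.9 / 849 = 3.04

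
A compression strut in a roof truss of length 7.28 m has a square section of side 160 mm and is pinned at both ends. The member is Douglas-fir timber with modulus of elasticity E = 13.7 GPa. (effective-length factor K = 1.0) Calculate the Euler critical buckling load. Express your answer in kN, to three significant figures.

I = a⁴/12 = 160⁴/12 = 5.461×10^7 mm⁴
I = 5.461×10^7 mm⁴ = 5.461×10^-5 m⁴
Effective length L_e = K·L = 1 × 7.28 = 7.280 m
P_cr = π²EI / L_e² = π² × 13.7×10⁹ × 5.461×10^-5 / 7.280² = 1.393×10^5 N

P_cr ≈ 139 kN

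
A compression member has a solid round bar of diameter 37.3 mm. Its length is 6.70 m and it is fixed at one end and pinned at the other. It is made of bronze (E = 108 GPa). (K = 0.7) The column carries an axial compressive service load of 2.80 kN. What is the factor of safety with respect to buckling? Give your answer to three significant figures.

n ≈ 1.64

I = πd⁴/64 = π×37.3⁴/64 = 9.502×10^4 mm⁴
I = 9.502×10^4 mm⁴ = 9.502×10^-8 m⁴
Effective length L_e = K·L = 0.7 × 6.70 = 4.690 m
P_cr = π²EI / L_e² = π² × 108×10⁹ × 9.502×10^-8 / 4.690² = 4.605×10^3 N
Factor of safety n = P_cr / P = 4.6045 / 2.80 = 1.64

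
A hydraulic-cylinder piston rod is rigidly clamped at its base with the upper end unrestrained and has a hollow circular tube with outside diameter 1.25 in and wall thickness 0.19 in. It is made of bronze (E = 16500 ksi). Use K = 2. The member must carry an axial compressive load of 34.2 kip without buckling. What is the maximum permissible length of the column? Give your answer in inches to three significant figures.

Inner diameter d_i = 1.25 − 2×0.19 = 0.8700 in
I = π(d_o⁴ − d_i⁴)/64 = π(1.25⁴ − 0.8700⁴)/64 = 9.172×10^-2 in⁴
At the buckling limit P_cr = P = 3.420×10^4 lb
From P_cr = π²EI/(K·L)²:  L = (1/K)·√(π²EI/P_cr) = (1/2)·√(π²×1.65×10^7×9.172×10^-2/3.420×10^4)
L = 10.4 in

L_max ≈ 10.4 in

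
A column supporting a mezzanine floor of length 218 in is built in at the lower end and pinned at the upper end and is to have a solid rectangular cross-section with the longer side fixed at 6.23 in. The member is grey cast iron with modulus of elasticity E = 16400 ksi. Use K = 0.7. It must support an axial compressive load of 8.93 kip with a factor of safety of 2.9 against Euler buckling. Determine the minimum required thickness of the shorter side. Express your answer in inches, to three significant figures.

Required P_cr = n·P = 2.9 × 8.93 = 25.90 kip
L_e = K·L = 0.7 × 218 = 152.6 in
Required I = P_cr·L_e²/(π²E) = 2.590×10^4 × 152.6² / (π² × 1.64×10^7) = 3.726 in⁴
Rectangle, weak axis: I_min = h·b³/12 with h = 6.23 in fixed  ⇒  b = (12I/h)^(1/3) = 1.93 in

b ≈ 1.93 in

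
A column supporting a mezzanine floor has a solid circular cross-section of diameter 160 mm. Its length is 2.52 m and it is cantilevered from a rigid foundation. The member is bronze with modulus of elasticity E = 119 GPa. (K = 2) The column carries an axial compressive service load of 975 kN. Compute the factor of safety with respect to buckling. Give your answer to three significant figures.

n ≈ 1.53

I = πd⁴/64 = π×160⁴/64 = 3.217×10^7 mm⁴
I = 3.217×10^7 mm⁴ = 3.217×10^-5 m⁴
Effective length L_e = K·L = 2 × 2.52 = 5.040 m
P_cr = π²EI / L_e² = π² × 119×10⁹ × 3.217×10^-5 / 5.040² = 1.487×10^6 N
Factor of safety n = P_cr / P = 1487.4 / 975 = 1.53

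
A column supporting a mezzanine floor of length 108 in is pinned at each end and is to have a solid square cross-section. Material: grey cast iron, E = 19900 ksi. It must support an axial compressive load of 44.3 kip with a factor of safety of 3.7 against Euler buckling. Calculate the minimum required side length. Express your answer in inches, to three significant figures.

a ≈ 3.29 in

Required P_cr = n·P = 3.7 × 44.3 = 163.9 kip
L_e = K·L = 1 × 108 = 108.0 in
Required I = P_cr·L_e²/(π²E) = 1.639×10^5 × 108.0² / (π² × 1.99×10^7) = 9.734 in⁴
Solid square: I = a⁴/12  ⇒  a = (12I)^(1/4) = (12×9.734)^(1/4) = 3.29 in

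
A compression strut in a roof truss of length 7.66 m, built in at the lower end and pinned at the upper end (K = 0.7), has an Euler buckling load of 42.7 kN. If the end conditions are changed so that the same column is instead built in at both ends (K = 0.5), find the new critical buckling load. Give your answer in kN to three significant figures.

P_cr ∝ 1/K², so P_cr,new = P_cr,old × (K_old/K_new)² = 42.7 × (0.7/0.5)²
= 42.7 × 1.960 = 83.7 kN

P_cr ≈ 83.7 kN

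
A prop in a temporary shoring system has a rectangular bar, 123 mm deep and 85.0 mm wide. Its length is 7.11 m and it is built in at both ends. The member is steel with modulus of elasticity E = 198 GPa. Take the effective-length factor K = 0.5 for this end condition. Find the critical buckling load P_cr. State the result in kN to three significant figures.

Buckling occurs about the weak axis: I_min = h·b³/12 with b = 85.0 mm (the shorter side).
I_min = 123×85.0³/12 = 6.295×10^6 mm⁴
I = 6.295×10^6 mm⁴ = 6.295×10^-6 m⁴
Effective length L_e = K·L = 0.5 × 7.11 = 3.555 m
P_cr = π²EI / L_e² = π² × 198×10⁹ × 6.295×10^-6 / 3.555² = 9.733×10^5 N

P_cr ≈ 973 kN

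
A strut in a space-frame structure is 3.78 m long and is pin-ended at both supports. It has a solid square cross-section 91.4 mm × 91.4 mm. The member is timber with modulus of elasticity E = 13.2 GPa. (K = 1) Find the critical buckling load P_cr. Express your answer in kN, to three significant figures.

I = a⁴/12 = 91.4⁴/12 = 5.816×10^6 mm⁴
I = 5.816×10^6 mm⁴ = 5.816×10^-6 m⁴
Effective length L_e = K·L = 1 × 3.78 = 3.780 m
P_cr = π²EI / L_e² = π² × 13.2×10⁹ × 5.816×10^-6 / 3.780² = 5.303×10^4 N

P_cr ≈ 53.0 kN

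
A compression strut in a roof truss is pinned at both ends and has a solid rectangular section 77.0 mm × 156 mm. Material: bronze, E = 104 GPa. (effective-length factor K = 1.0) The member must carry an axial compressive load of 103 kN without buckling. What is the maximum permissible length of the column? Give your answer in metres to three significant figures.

Buckling occurs about the weak axis: I_min = h·b³/12 with b = 77.0 mm (the shorter side).
I_min = 156×77.0³/12 = 5.935×10^6 mm⁴
I = 5.935×10^-6 m⁴
At the buckling limit P_cr = P = 1.030×10^5 N
From P_cr = π²EI/(K·L)²:  L = (1/K)·√(π²EI/P_cr) = (1/1)·√(π²×1.04×10^11×5.935×10^-6/1.030×10^5)
L = 7.69 m

L_max ≈ 7.69 m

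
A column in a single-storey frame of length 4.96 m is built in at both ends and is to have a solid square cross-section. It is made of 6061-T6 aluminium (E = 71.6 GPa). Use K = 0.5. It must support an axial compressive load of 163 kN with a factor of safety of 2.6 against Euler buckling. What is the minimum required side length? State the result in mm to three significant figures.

a ≈ 81.6 mm

Required P_cr = n·P = 2.6 × 163 = 423.8 kN
L_e = K·L = 0.5 × 4.96 = 2.480 m
Required I = P_cr·L_e²/(π²E) = 4.238×10^5 × 2.480² / (π² × 7.16×10^10) = 3.689×10^-6 m⁴
I_req = 3.689×10^6 mm⁴
Solid square: I = a⁴/12  ⇒  a = (12I)^(1/4) = (12×3.689×10^6)^(1/4) = 81.6 mm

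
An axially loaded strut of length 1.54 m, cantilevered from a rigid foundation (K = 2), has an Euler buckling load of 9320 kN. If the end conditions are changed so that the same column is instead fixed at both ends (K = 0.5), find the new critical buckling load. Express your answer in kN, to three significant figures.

P_cr ∝ 1/K², so P_cr,new = P_cr,old × (K_old/K_new)² = 9320 × (2/0.5)²
= 9320 × 16.00 = 149000 kN

P_cr ≈ 149000 kN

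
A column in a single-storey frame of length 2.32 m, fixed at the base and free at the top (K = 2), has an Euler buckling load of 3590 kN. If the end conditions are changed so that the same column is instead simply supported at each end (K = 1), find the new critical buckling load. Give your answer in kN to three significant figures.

P_cr ≈ 14400 kN

P_cr ∝ 1/K², so P_cr,new = P_cr,old × (K_old/K_new)² = 3590 × (2/1)²
= 3590 × 4.000 = 14400 kN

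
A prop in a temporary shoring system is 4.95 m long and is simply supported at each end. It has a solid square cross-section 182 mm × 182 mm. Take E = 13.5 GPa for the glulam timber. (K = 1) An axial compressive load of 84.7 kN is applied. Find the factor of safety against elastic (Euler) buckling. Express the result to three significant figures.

n ≈ 5.87

I = a⁴/12 = 182⁴/12 = 9.143×10^7 mm⁴
I = 9.143×10^7 mm⁴ = 9.143×10^-5 m⁴
Effective length L_e = K·L = 1 × 4.95 = 4.950 m
P_cr = π²EI / L_e² = π² × 13.5×10⁹ × 9.143×10^-5 / 4.950² = 4.972×10^5 N
Factor of safety n = P_cr / P = 497.20 / 84.7 = 5.87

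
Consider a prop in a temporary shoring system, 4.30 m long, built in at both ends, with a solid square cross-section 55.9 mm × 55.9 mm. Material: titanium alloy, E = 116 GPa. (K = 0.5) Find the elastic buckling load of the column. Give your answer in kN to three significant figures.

I = a⁴/12 = 55.9⁴/12 = 8.137×10^5 mm⁴
I = 8.137×10^5 mm⁴ = 8.137×10^-7 m⁴
Effective length L_e = K·L = 0.5 × 4.30 = 2.150 m
P_cr = π²EI / L_e² = π² × 116×10⁹ × 8.137×10^-7 / 2.150² = 2.015×10^5 N

P_cr ≈ 202 kN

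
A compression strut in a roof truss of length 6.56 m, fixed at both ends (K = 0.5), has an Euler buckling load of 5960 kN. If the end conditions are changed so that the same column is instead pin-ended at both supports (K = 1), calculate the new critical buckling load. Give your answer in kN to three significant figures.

P_cr ∝ 1/K², so P_cr,new = P_cr,old × (K_old/K_new)² = 5960 × (0.5/1)²
= 5960 × 0.2500 = 1490 kN

P_cr ≈ 1490 kN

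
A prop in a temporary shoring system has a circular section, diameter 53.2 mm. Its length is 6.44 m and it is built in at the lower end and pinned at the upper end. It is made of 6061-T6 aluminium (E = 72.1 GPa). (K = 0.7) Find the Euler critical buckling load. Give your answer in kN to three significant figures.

I = πd⁴/64 = π×53.2⁴/64 = 3.932×10^5 mm⁴
I = 3.932×10^5 mm⁴ = 3.932×10^-7 m⁴
Effective length L_e = K·L = 0.7 × 6.44 = 4.508 m
P_cr = π²EI / L_e² = π² × 72.1×10⁹ × 3.932×10^-7 / 4.508² = 1.377×10^4 N

P_cr ≈ 13.8 kN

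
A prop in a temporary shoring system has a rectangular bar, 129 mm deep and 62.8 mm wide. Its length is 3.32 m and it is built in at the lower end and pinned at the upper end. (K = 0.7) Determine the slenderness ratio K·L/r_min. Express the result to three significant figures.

For a rectangle r_min = b/√12 = 62.8/√12 = 18.13 mm
L_e = K·L = 0.7 × 3.32 m = 2.324 m = 2324.0 mm
λ = L_e / r_min = 2324.0 / 18.13 = 128

λ ≈ 128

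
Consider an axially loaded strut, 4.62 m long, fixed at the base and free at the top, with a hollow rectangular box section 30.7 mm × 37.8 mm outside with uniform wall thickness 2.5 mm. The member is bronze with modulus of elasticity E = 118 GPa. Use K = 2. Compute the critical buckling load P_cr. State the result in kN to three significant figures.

Inner dimensions: h_i = 37.8 − 2×2.5 = 32.80 mm, b_i = 30.7 − 2×2.5 = 25.70 mm
Weak-axis I_min = (h_o·b_o³ − h_i·b_i³)/12 with b_o = 30.7, b_i = 25.70 mm (shorter outer/inner sides).
I_min = (37.8×30.7³ − 32.80×25.70³)/12 = 4.475×10^4 mm⁴
I = 4.475×10^4 mm⁴ = 4.475×10^-8 m⁴
Effective length L_e = K·L = 2 × 4.62 = 9.240 m
P_cr = π²EI / L_e² = π² × 118×10⁹ × 4.475×10^-8 / 9.240² = 610.4 N

P_cr ≈ 0.610 kN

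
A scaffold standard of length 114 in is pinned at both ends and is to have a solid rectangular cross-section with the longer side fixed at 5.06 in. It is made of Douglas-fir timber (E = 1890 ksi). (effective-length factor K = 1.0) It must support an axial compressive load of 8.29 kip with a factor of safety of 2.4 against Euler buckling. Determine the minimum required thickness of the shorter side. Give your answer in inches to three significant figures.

b ≈ 3.20 in

Required P_cr = n·P = 2.4 × 8.29 = 19.90 kip
L_e = K·L = 1 × 114 = 114.0 in
Required I = P_cr·L_e²/(π²E) = 1.990×10^4 × 114.0² / (π² × 1.89×10^6) = 13.86 in⁴
Rectangle, weak axis: I_min = h·b³/12 with h = 5.06 in fixed  ⇒  b = (12I/h)^(1/3) = 3.20 in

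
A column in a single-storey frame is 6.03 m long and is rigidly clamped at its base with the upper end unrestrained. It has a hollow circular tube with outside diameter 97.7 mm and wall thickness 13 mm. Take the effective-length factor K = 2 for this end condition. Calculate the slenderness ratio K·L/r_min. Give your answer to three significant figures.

λ ≈ 398

Inner diameter d_i = 97.7 − 2×13 = 71.70 mm
I = π(d_o⁴ − d_i⁴)/64 = π(97.7⁴ − 71.70⁴)/64 = 3.175×10^6 mm⁴
A = 3.459×10^3 mm²;  r_min = √(I/A) = √(3.175×10^6/3.459×10^3) = 30.30 mm
L_e = K·L = 2 × 6.03 m = 12.06 m = 12060 mm
λ = L_e / r_min = 12060 / 30.30 = 398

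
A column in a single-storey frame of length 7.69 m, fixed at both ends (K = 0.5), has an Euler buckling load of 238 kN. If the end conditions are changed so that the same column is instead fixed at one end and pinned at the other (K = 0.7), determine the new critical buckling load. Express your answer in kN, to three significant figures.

P_cr ≈ 121 kN

P_cr ∝ 1/K², so P_cr,new = P_cr,old × (K_old/K_new)² = 238 × (0.5/0.7)²
= 238 × 0.5102 = 121 kN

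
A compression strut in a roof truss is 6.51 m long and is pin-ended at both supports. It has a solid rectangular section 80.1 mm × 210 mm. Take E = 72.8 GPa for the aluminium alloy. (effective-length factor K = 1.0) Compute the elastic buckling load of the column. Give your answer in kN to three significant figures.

P_cr ≈ 152 kN

Buckling occurs about the weak axis: I_min = h·b³/12 with b = 80.1 mm (the shorter side).
I_min = 210×80.1³/12 = 8.994×10^6 mm⁴
I = 8.994×10^6 mm⁴ = 8.994×10^-6 m⁴
Effective length L_e = K·L = 1 × 6.51 = 6.510 m
P_cr = π²EI / L_e² = π² × 72.8×10⁹ × 8.994×10^-6 / 6.510² = 1.525×10^5 N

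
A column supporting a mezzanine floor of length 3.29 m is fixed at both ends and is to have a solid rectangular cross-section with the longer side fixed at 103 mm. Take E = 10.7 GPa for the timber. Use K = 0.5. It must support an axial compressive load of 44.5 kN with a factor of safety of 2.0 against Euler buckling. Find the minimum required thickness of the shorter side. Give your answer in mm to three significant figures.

Required P_cr = n·P = 2.0 × 44.5 = 89.00 kN
L_e = K·L = 0.5 × 3.29 = 1.645 m
Required I = P_cr·L_e²/(π²E) = 8.900×10^4 × 1.645² / (π² × 1.07×10^10) = 2.281×10^-6 m⁴
I_req = 2.281×10^6 mm⁴
Rectangle, weak axis: I_min = h·b³/12 with h = 103 mm fixed  ⇒  b = (12I/h)^(1/3) = 64.3 mm

b ≈ 64.3 mm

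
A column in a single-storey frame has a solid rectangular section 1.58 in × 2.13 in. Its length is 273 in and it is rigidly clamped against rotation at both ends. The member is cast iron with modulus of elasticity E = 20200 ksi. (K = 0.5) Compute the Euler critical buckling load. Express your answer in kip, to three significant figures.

Buckling occurs about the weak axis: I_min = h·b³/12 with b = 1.58 in (the shorter side).
I_min = 2.13×1.58³/12 = 0.7001 in⁴
Effective length L_e = K·L = 0.5 × 273 = 136.5 in
P_cr = π²EI / L_e² = π² × 20200×10³ × 0.7001 / 136.5² = 7.491×10^3 lb

P_cr ≈ 7.49 kip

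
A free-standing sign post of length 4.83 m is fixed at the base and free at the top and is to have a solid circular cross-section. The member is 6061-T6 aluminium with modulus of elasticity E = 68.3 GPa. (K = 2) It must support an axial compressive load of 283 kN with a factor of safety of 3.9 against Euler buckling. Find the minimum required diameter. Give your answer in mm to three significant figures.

d ≈ 236 mm

Required P_cr = n·P = 3.9 × 283 = 1104 kN
L_e = K·L = 2 × 4.83 = 9.660 m
Required I = P_cr·L_e²/(π²E) = 1.104×10^6 × 9.660² / (π² × 6.83×10^10) = 1.528×10^-4 m⁴
I_req = 1.528×10^8 mm⁴
Solid circle: I = πd⁴/64  ⇒  d = (64I/π)^(1/4) = (64×1.528×10^8/π)^(1/4) = 236 mm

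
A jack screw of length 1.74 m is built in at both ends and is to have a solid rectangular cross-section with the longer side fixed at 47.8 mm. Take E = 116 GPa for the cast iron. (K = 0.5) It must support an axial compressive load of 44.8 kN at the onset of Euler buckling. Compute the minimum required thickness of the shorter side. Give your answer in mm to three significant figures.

b ≈ 19.5 mm

L_e = K·L = 0.5 × 1.74 = 0.8700 m
Required I = P_cr·L_e²/(π²E) = 4.480×10^4 × 0.8700² / (π² × 1.16×10^11) = 2.962×10^-8 m⁴
I_req = 2.962×10^4 mm⁴
Rectangle, weak axis: I_min = h·b³/12 with h = 47.8 mm fixed  ⇒  b = (12I/h)^(1/3) = 19.5 mm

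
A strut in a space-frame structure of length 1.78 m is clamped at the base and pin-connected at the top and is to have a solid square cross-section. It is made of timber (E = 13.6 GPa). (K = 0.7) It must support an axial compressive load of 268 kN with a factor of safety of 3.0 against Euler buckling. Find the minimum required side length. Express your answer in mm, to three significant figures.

a ≈ 103 mm

Required P_cr = n·P = 3.0 × 268 = 804.0 kN
L_e = K·L = 0.7 × 1.78 = 1.246 m
Required I = P_cr·L_e²/(π²E) = 8.040×10^5 × 1.246² / (π² × 1.36×10^10) = 9.299×10^-6 m⁴
I_req = 9.299×10^6 mm⁴
Solid square: I = a⁴/12  ⇒  a = (12I)^(1/4) = (12×9.299×10^6)^(1/4) = 103 mm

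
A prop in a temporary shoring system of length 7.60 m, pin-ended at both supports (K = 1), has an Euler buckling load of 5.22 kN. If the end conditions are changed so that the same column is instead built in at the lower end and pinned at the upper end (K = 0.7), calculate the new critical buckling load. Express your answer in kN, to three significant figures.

P_cr ≈ 10.7 kN

P_cr ∝ 1/K², so P_cr,new = P_cr,old × (K_old/K_new)² = 5.22 × (1/0.7)²
= 5.22 × 2.041 = 10.7 kN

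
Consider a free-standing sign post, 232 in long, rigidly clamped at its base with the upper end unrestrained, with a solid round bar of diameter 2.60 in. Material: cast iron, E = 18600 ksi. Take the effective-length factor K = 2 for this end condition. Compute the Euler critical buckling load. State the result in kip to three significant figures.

I = πd⁴/64 = π×2.60⁴/64 = 2.243 in⁴
Effective length L_e = K·L = 2 × 232 = 464.0 in
P_cr = π²EI / L_e² = π² × 18600×10³ × 2.243 / 464.0² = 1.913×10^3 lb

P_cr ≈ 1.91 kip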